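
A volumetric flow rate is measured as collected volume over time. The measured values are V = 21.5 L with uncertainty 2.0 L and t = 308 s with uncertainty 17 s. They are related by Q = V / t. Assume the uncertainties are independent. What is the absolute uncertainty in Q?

0.00755 L/s

Since Q is a product/quotient, work with relative uncertainties:
  (1·δV/V)² = (1×0.0930)² = 0.00865;  (-1·δt/t)² = (-1×0.0552)² = 0.00305
δQ/Q = √(0.0117) = 0.108
Q = 0.0698 L/s, so δQ = 0.108 × 0.0698 = 0.00755 L/s.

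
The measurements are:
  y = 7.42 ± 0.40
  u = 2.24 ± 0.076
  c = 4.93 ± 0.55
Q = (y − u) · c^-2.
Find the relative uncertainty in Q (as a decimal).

Let w = y − u = 5.18. δw = √(δy² + δu²) = √(0.160 + 0.00578) = 0.407, so δw/w = 0.0786.
Q is then a monomial in w, c:
δQ/Q = √((δw/w)² + (-2·δc/c)²) = √(0.00618 + 0.0498) = 0.237

0.237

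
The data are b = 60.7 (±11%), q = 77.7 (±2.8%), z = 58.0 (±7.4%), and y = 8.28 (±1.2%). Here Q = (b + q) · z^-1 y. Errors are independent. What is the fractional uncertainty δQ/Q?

0.0905

Let u = b + q = 138. δu = √(δb² + δq²) = √(44.6 + 4.73) = 7.02, so δu/u = 0.0507.
Q is then a monomial in u, z, y:
δQ/Q = √((δu/u)² + (-1·δz/z)² + (1·δy/y)²) = √(0.00257 + 0.00548 + 0.000144) = 0.0905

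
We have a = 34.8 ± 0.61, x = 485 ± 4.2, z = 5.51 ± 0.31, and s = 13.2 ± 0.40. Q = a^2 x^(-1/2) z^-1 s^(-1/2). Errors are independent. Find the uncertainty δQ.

0.187

Relative error in a monomial: (δQ/Q)² = Σ (nᵢ · δxᵢ/xᵢ)².
  (2·δa/a)² = (2×0.0175)² = 0.00123;  (−½·δx/x)² = (-0.5×0.00866)² = 1.87e-05;  (-1·δz/z)² = (-1×0.0563)² = 0.00317;  (−½·δs/s)² = (-0.5×0.0303)² = 0.000230
δQ/Q = √(0.00464) = 0.0681
Q = 2.75, so δQ = 0.0681 × 2.75 = 0.187.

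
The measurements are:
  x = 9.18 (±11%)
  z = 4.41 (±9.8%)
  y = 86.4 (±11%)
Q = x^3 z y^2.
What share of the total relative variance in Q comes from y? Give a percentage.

(δQ/Q)² = (3·δx/x)² + (1·δz/z)² + (2·δy/y)²
  x term: (3×0.110)² = 0.109
  z term: (1×0.0980)² = 0.00960
  y term: (2×0.110)² = 0.0484
Total = 0.167. Share from y = 0.0484/0.167 = 0.290.

29.0%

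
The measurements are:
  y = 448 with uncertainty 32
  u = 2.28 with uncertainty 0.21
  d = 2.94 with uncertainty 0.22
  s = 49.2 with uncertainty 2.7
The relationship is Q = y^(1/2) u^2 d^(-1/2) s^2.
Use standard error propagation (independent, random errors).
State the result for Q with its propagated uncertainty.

Relative error in a monomial: (δQ/Q)² = Σ (nᵢ · δxᵢ/xᵢ)².
  (½·δy/y)² = (0.5×0.0714)² = 0.00128;  (2·δu/u)² = (2×0.0921)² = 0.0339;  (−½·δd/d)² = (-0.5×0.0748)² = 0.00140;  (2·δs/s)² = (2×0.0549)² = 0.0120
δQ/Q = √(0.0487) = 0.221
Q = 1.55e+05, so δQ = 0.221 × 1.55e+05 = 34300.

(1.55 ± 0.343) × 10^5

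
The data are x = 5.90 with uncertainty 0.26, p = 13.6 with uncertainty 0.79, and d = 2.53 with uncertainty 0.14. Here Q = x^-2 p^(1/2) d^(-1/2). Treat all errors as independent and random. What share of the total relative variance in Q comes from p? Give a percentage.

(δQ/Q)² = (-2·δx/x)² + (½·δp/p)² + (−½·δd/d)²
  x term: (-2×0.0441)² = 0.00777
  p term: (0.5×0.0581)² = 0.000844
  d term: (-0.5×0.0553)² = 0.000766
Total = 0.00938. Share from p = 0.000844/0.00938 = 0.0900.

9.00%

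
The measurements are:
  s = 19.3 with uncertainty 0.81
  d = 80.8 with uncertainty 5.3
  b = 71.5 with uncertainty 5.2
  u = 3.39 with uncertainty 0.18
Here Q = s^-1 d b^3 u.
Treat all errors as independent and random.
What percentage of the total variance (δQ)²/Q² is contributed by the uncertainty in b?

84.3%

(δQ/Q)² = (-1·δs/s)² + (1·δd/d)² + (3·δb/b)² + (1·δu/u)²
  s term: (-1×0.0420)² = 0.00176
  d term: (1×0.0656)² = 0.00430
  b term: (3×0.0727)² = 0.0476
  u term: (1×0.0531)² = 0.00282
Total = 0.0565. Share from b = 0.0476/0.0565 = 0.843.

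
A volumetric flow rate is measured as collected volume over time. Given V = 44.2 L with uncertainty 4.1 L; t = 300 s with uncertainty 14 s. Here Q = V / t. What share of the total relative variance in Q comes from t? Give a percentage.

(δQ/Q)² = (1·δV/V)² + (-1·δt/t)²
  V term: (1×0.0928)² = 0.00860
  t term: (-1×0.0467)² = 0.00218
Total = 0.0108. Share from t = 0.00218/0.0108 = 0.202.

20.2%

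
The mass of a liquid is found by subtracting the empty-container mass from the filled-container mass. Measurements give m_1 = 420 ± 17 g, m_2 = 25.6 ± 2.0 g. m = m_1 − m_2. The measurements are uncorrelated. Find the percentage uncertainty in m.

Each term contributes (cᵢ δxᵢ)² to (δm)²:
  (δm_1)² = 289;  (δm_2)² = 4.00
δm = √(293) = 17.1 g
m = 394 g, so δm/m = 17.1/394 = 0.0434.

4.34%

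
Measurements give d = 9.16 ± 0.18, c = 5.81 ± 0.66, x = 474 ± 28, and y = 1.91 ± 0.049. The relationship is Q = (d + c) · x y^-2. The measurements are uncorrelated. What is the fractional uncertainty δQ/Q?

0.0906

Let u = d + c = 15.0. δu = √(δd² + δc²) = √(0.0324 + 0.436) = 0.684, so δu/u = 0.0457.
Q is then a monomial in u, x, y:
δQ/Q = √((δu/u)² + (1·δx/x)² + (-2·δy/y)²) = √(0.00209 + 0.00349 + 0.00263) = 0.0906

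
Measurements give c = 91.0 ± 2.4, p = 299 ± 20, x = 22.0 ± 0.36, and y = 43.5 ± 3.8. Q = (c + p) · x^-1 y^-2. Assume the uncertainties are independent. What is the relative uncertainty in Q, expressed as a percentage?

18.3%

Let u = c + p = 390. δu = √(δc² + δp²) = √(5.76 + 400) = 20.1, so δu/u = 0.0516.
Q is then a monomial in u, x, y:
δQ/Q = √((δu/u)² + (-1·δx/x)² + (-2·δy/y)²) = √(0.00267 + 0.000268 + 0.0305) = 0.183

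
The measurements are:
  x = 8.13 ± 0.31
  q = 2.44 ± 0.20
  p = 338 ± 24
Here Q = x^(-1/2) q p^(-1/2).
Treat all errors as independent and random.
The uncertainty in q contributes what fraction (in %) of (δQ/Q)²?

80.5%

(δQ/Q)² = (−½·δx/x)² + (1·δq/q)² + (−½·δp/p)²
  x term: (-0.5×0.0381)² = 0.000363
  q term: (1×0.0820)² = 0.00672
  p term: (-0.5×0.0710)² = 0.00126
Total = 0.00834. Share from q = 0.00672/0.00834 = 0.805.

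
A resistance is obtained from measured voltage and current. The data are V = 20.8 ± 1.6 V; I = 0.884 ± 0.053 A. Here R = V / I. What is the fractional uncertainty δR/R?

0.0975

Each factor contributes (exponent × relative error)² to (δR/R)²:
  (1·δV/V)² = (1×0.0769)² = 0.00592;  (-1·δI/I)² = (-1×0.0600)² = 0.00359
δR/R = √(0.00951) = 0.0975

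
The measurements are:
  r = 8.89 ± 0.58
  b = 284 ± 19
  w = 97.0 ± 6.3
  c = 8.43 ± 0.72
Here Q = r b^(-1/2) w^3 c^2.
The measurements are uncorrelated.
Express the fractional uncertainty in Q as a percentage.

Products/powers → add relative errors in quadrature, weighted by exponent:
  (1·δr/r)² = (1×0.0652)² = 0.00426;  (−½·δb/b)² = (-0.5×0.0669)² = 0.00112;  (3·δw/w)² = (3×0.0649)² = 0.0380;  (2·δc/c)² = (2×0.0854)² = 0.0292
δQ/Q = √(0.0725) = 0.269

26.9%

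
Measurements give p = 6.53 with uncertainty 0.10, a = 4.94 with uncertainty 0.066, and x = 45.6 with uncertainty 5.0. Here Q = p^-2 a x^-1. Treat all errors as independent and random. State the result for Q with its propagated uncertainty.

0.00254 ± 0.000291

Products/powers → add relative errors in quadrature, weighted by exponent:
  (-2·δp/p)² = (-2×0.0153)² = 0.000938;  (1·δa/a)² = (1×0.0134)² = 0.000178;  (-1·δx/x)² = (-1×0.110)² = 0.0120
δQ/Q = √(0.0131) = 0.115
Q = 0.00254, so δQ = 0.115 × 0.00254 = 0.000291.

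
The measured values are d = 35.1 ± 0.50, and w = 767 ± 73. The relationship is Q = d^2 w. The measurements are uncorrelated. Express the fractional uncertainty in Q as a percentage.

Products/powers → add relative errors in quadrature, weighted by exponent:
  (2·δd/d)² = (2×0.0142)² = 0.000812;  (1·δw/w)² = (1×0.0952)² = 0.00906
δQ/Q = √(0.00987) = 0.0993

9.93%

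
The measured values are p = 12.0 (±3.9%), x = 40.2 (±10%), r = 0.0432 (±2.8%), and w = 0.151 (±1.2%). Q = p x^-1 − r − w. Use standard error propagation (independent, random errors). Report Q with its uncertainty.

Let h = p·x^-1 = 0.299. δh/h = √((1·δp/p)² + (-1·δx/x)²) = √(0.00152 + 0.0100) = 0.107, so δh = 0.0320.
Q = h − r − w: δQ = √(δh² + δr² + δw²) = √(0.00103 + 1.46e-06 + 3.28e-06) = 0.0321
Q = 0.104.

0.104 ± 0.0321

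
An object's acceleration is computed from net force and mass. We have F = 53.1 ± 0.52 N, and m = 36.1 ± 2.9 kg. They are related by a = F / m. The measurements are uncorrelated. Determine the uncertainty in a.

For a monomial a ∝ F, m^-1, fractional errors add in quadrature:
  (1·δF/F)² = (1×0.00979)² = 9.59e-05;  (-1·δm/m)² = (-1×0.0803)² = 0.00645
δa/a = √(0.00655) = 0.0809
a = 1.47 m/s^2, so δa = 0.0809 × 1.47 = 0.119 m/s^2.

0.119 m/s^2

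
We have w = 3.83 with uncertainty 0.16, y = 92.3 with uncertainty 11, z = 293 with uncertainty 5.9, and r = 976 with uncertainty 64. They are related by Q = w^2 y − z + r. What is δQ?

Let p = w^2·y = 1350. δp/p = √((2·δw/w)² + (1·δy/y)²) = √(0.00698 + 0.0142) = 0.146, so δp = 197.
Q = p − z + r: δQ = √(δp² + δz² + δr²) = √(38800 + 34.8 + 4100) = 207

207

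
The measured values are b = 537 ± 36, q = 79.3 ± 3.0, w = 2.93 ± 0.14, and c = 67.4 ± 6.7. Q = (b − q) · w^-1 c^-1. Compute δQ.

0.314

Let u = b − q = 458. δu = √(δb² + δq²) = √(1300 + 9.00) = 36.1, so δu/u = 0.0789.
Q is then a monomial in u, w, c:
δQ/Q = √((δu/u)² + (-1·δw/w)² + (-1·δc/c)²) = √(0.00623 + 0.00228 + 0.00988) = 0.136
Q = 2.32, so δQ = 0.136 × 2.32 = 0.314.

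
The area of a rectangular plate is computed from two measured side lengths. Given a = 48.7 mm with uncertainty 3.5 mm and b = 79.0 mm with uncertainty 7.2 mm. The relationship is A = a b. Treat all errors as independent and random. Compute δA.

Relative error in a monomial: (δA/A)² = Σ (nᵢ · δxᵢ/xᵢ)².
  (1·δa/a)² = (1×0.0719)² = 0.00517;  (1·δb/b)² = (1×0.0911)² = 0.00831
δA/A = √(0.0135) = 0.116
A = 3850 mm^2, so δA = 0.116 × 3850 = 447 mm^2.

447 mm^2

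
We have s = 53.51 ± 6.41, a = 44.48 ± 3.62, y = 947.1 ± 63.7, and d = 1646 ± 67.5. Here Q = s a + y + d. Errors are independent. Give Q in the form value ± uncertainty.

Let p = s·a = 2380. δp/p = √((1·δs/s)² + (1·δa/a)²) = √(0.0143 + 0.00662) = 0.145, so δp = 345.
Q = p + y + d: δQ = √(δp² + δy² + δd²) = √(1.19e+05 + 4060 + 4560) = 357
Q = 4973.

4973 ± 357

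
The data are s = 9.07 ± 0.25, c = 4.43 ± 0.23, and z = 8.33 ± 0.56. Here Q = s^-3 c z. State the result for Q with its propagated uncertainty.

0.0495 ± 0.00586

For a monomial Q ∝ s^-3, c, z, fractional errors add in quadrature:
  (-3·δs/s)² = (-3×0.0276)² = 0.00684;  (1·δc/c)² = (1×0.0519)² = 0.00270;  (1·δz/z)² = (1×0.0672)² = 0.00452
δQ/Q = √(0.0141) = 0.119
Q = 0.0495, so δQ = 0.119 × 0.0495 = 0.00586.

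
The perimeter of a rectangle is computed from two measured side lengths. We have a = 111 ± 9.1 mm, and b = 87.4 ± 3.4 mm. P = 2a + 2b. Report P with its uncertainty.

397 ± 19.4 mm

Sums and differences: (δP)² = Σ (cᵢ δxᵢ)².
  (2·δa)² = 331;  (2·δb)² = 46.2
δP = √(377) = 19.4 mm
P = 397 mm.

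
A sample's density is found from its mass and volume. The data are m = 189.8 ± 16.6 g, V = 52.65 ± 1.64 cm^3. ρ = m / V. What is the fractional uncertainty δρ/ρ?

0.0928

For a monomial ρ ∝ m, V^-1, fractional errors add in quadrature:
  (1·δm/m)² = (1×0.0875)² = 0.00765;  (-1·δV/V)² = (-1×0.0311)² = 0.000970
δρ/ρ = √(0.00862) = 0.0928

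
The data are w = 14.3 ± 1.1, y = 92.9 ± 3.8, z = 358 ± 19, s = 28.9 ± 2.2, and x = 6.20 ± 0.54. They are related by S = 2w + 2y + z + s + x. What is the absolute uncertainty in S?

20.7

For a sum/difference, combine absolute errors in quadrature:
  (2·δw)² = 4.84;  (2·δy)² = 57.8;  (δz)² = 361;  (δs)² = 4.84;  (δx)² = 0.292
δS = √(429) = 20.7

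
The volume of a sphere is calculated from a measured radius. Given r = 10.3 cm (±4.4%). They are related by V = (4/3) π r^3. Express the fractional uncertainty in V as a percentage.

13.2%

Each factor contributes (exponent × relative error)² to (δV/V)²:
  (3·δr/r)² = (3×0.0440)² = 0.0174
δV/V = √(0.0174) = 0.132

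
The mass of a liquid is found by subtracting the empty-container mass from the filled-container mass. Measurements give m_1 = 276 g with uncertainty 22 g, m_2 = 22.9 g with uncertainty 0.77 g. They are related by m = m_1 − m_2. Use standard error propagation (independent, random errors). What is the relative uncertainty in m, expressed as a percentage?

Each term contributes (cᵢ δxᵢ)² to (δm)²:
  (δm_1)² = 484;  (δm_2)² = 0.593
δm = √(485) = 22.0 g
m = 253 g, so δm/m = 22.0/253 = 0.0870.

8.70%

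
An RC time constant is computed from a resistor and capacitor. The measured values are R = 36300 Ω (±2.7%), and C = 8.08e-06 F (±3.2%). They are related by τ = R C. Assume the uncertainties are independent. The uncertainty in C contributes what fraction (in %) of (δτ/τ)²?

58.4%

(δτ/τ)² = (1·δR/R)² + (1·δC/C)²
  R term: (1×0.0270)² = 0.000729
  C term: (1×0.0320)² = 0.00102
Total = 0.00175. Share from C = 0.00102/0.00175 = 0.584.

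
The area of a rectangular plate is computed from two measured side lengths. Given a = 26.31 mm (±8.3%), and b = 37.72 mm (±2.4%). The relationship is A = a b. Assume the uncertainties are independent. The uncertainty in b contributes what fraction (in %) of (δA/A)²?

(δA/A)² = (1·δa/a)² + (1·δb/b)²
  a term: (1×0.0830)² = 0.00689
  b term: (1×0.0240)² = 0.000576
Total = 0.00747. Share from b = 0.000576/0.00747 = 0.0772.

7.72%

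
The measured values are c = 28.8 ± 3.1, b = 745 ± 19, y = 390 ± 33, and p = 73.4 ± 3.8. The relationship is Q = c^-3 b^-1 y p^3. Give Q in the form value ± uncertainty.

Each factor contributes (exponent × relative error)² to (δQ/Q)²:
  (-3·δc/c)² = (-3×0.108)² = 0.104;  (-1·δb/b)² = (-1×0.0255)² = 0.000650;  (1·δy/y)² = (1×0.0846)² = 0.00716;  (3·δp/p)² = (3×0.0518)² = 0.0241
δQ/Q = √(0.136) = 0.369
Q = 8.67, so δQ = 0.369 × 8.67 = 3.20.

8.67 ± 3.20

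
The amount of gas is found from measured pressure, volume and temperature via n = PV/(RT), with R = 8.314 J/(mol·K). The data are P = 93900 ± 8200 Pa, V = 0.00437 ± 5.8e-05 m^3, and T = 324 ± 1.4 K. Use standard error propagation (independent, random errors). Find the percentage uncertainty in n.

n is a product of powers, so relative uncertainties combine in quadrature:
  (1·δP/P)² = (1×0.0873)² = 0.00763;  (1·δV/V)² = (1×0.0133)² = 0.000176;  (-1·δT/T)² = (-1×0.00432)² = 1.87e-05
δn/n = √(0.00782) = 0.0884

8.84%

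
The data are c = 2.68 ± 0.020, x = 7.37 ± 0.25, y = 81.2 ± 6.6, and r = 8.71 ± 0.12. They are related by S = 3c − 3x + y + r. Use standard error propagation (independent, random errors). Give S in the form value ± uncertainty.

Absolute uncertainties add in quadrature for a linear combination:
  (3·δc)² = 0.00360;  (3·δx)² = 0.562;  (δy)² = 43.6;  (δr)² = 0.0144
δS = √(44.1) = 6.64
S = 75.8.

75.8 ± 6.64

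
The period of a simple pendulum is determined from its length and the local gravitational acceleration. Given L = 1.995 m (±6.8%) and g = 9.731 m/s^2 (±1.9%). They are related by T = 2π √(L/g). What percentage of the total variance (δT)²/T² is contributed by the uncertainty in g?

7.24%

(δT/T)² = (½·δL/L)² + (−½·δg/g)²
  L term: (0.5×0.0680)² = 0.00116
  g term: (-0.5×0.0190)² = 9.02e-05
Total = 0.00125. Share from g = 9.02e-05/0.00125 = 0.0724.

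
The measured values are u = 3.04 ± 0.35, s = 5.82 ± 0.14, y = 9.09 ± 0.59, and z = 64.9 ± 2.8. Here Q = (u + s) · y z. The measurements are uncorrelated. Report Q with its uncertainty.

5230 ± 464

Let w = u + s = 8.86. δw = √(δu² + δs²) = √(0.122 + 0.0196) = 0.377, so δw/w = 0.0425.
Q is then a monomial in w, y, z:
δQ/Q = √((δw/w)² + (1·δy/y)² + (1·δz/z)²) = √(0.00181 + 0.00421 + 0.00186) = 0.0888
Q = 5230, so δQ = 0.0888 × 5230 = 464.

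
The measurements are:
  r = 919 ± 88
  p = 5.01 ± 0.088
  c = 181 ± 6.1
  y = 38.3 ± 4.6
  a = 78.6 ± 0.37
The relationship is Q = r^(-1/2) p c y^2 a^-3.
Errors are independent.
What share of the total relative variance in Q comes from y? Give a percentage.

93.6%

(δQ/Q)² = (−½·δr/r)² + (1·δp/p)² + (1·δc/c)² + (2·δy/y)² + (-3·δa/a)²
  r term: (-0.5×0.0958)² = 0.00229
  p term: (1×0.0176)² = 0.000309
  c term: (1×0.0337)² = 0.00114
  y term: (2×0.120)² = 0.0577
  a term: (-3×0.00471)² = 0.000199
Total = 0.0616. Share from y = 0.0577/0.0616 = 0.936.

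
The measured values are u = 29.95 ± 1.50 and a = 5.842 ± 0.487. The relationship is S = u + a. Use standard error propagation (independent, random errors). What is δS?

Each term contributes (cᵢ δxᵢ)² to (δS)²:
  (δu)² = 2.25;  (δa)² = 0.237
δS = √(2.49) = 1.58

1.58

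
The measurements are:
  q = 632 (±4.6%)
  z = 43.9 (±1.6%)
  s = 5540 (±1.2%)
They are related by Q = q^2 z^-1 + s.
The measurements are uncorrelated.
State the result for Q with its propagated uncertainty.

14600 ± 852

Let p = q^2·z^-1 = 9100. δp/p = √((2·δq/q)² + (-1·δz/z)²) = √(0.00846 + 0.000256) = 0.0934, so δp = 850.
Q = p + s: δQ = √(δp² + δs²) = √(7.22e+05 + 4420) = 852
Q = 14600.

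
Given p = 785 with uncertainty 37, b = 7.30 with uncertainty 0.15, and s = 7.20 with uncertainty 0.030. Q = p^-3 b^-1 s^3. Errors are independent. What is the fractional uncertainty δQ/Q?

0.143

Each factor contributes (exponent × relative error)² to (δQ/Q)²:
  (-3·δp/p)² = (-3×0.0471)² = 0.0200;  (-1·δb/b)² = (-1×0.0205)² = 0.000422;  (3·δs/s)² = (3×0.00417)² = 0.000156
δQ/Q = √(0.0206) = 0.143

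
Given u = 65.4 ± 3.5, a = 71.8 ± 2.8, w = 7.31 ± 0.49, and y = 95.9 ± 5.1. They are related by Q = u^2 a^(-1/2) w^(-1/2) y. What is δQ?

Since Q is a product/quotient, work with relative uncertainties:
  (2·δu/u)² = (2×0.0535)² = 0.0115;  (−½·δa/a)² = (-0.5×0.0390)² = 0.000380;  (−½·δw/w)² = (-0.5×0.0670)² = 0.00112;  (1·δy/y)² = (1×0.0532)² = 0.00283
δQ/Q = √(0.0158) = 0.126
Q = 17900, so δQ = 0.126 × 17900 = 2250.

2250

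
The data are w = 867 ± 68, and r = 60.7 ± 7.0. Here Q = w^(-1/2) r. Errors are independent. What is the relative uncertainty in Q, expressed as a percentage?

Relative error in a monomial: (δQ/Q)² = Σ (nᵢ · δxᵢ/xᵢ)².
  (−½·δw/w)² = (-0.5×0.0784)² = 0.00154;  (1·δr/r)² = (1×0.115)² = 0.0133
δQ/Q = √(0.0148) = 0.122

12.2%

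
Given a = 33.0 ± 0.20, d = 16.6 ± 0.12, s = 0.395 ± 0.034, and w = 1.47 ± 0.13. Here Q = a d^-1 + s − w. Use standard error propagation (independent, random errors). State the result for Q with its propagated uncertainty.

0.913 ± 0.136

Let p = a·d^-1 = 1.99. δp/p = √((1·δa/a)² + (-1·δd/d)²) = √(3.67e-05 + 5.23e-05) = 0.00943, so δp = 0.0188.
Q = p + s − w: δQ = √(δp² + δs² + δw²) = √(0.000352 + 0.00116 + 0.0169) = 0.136
Q = 0.913.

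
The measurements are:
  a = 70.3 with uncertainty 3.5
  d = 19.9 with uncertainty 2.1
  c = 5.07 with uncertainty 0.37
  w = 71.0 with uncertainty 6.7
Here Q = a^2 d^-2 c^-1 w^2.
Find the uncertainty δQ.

Products/powers → add relative errors in quadrature, weighted by exponent:
  (2·δa/a)² = (2×0.0498)² = 0.00991;  (-2·δd/d)² = (-2×0.106)² = 0.0445;  (-1·δc/c)² = (-1×0.0730)² = 0.00533;  (2·δw/w)² = (2×0.0944)² = 0.0356
δQ/Q = √(0.0954) = 0.309
Q = 12400, so δQ = 0.309 × 12400 = 3830.

3830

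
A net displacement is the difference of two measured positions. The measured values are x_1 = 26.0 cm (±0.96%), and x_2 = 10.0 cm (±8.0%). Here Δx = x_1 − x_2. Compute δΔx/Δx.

0.0524

For a sum/difference, combine absolute errors in quadrature:
  (δx_1)² = 0.0623;  (δx_2)² = 0.640
δΔx = √(0.702) = 0.838 cm
Δx = 16.0 cm, so δΔx/Δx = 0.838/16.0 = 0.0524.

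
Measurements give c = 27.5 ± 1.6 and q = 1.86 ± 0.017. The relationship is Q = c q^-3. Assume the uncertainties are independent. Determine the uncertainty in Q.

Products/powers → add relative errors in quadrature, weighted by exponent:
  (1·δc/c)² = (1×0.0582)² = 0.00339;  (-3·δq/q)² = (-3×0.00914)² = 0.000752
δQ/Q = √(0.00414) = 0.0643
Q = 4.27, so δQ = 0.0643 × 4.27 = 0.275.

0.275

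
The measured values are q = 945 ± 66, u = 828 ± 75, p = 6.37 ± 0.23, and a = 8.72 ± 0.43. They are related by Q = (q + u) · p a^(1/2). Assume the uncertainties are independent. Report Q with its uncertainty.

33400 ± 2380

Let w = q + u = 1770. δw = √(δq² + δu²) = √(4360 + 5620) = 99.9, so δw/w = 0.0563.
Q is then a monomial in w, p, a:
δQ/Q = √((δw/w)² + (1·δp/p)² + (½·δa/a)²) = √(0.00318 + 0.00130 + 0.000608) = 0.0713
Q = 33400, so δQ = 0.0713 × 33400 = 2380.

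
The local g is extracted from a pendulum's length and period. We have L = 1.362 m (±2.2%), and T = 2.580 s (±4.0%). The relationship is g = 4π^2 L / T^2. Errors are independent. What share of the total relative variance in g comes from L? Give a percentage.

(δg/g)² = (1·δL/L)² + (-2·δT/T)²
  L term: (1×0.0220)² = 0.000484
  T term: (-2×0.0400)² = 0.00640
Total = 0.00688. Share from L = 0.000484/0.00688 = 0.0703.

7.03%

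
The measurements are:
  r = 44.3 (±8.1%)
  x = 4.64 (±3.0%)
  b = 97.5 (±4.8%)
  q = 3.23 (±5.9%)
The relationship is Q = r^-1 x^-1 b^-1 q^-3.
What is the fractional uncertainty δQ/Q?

0.203

Q is a product of powers, so relative uncertainties combine in quadrature:
  (-1·δr/r)² = (-1×0.0810)² = 0.00656;  (-1·δx/x)² = (-1×0.0300)² = 0.000900;  (-1·δb/b)² = (-1×0.0480)² = 0.00230;  (-3·δq/q)² = (-3×0.0590)² = 0.0313
δQ/Q = √(0.0411) = 0.203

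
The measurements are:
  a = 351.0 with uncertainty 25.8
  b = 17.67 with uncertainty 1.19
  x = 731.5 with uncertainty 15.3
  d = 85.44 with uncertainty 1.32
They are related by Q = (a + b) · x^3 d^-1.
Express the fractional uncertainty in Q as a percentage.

9.53%

Let u = a + b = 368.7. δu = √(δa² + δb²) = √(666 + 1.42) = 25.8, so δu/u = 0.0701.
Q is then a monomial in u, x, d:
δQ/Q = √((δu/u)² + (3·δx/x)² + (-1·δd/d)²) = √(0.00491 + 0.00394 + 0.000239) = 0.0953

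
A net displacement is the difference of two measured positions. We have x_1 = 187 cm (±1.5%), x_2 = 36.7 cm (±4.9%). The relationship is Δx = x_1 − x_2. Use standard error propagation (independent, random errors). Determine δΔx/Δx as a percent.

2.22%

For a sum/difference, combine absolute errors in quadrature:
  (δx_1)² = 7.87;  (δx_2)² = 3.23
δΔx = √(11.1) = 3.33 cm
Δx = 150 cm, so δΔx/Δx = 3.33/150 = 0.0222.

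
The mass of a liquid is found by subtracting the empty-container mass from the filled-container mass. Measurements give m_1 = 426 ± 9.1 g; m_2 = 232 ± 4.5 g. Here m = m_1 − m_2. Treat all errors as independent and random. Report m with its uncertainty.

194 ± 10.2 g

Sums and differences: (δm)² = Σ (cᵢ δxᵢ)².
  (δm_1)² = 82.8;  (δm_2)² = 20.2
δm = √(103) = 10.2 g
m = 194 g.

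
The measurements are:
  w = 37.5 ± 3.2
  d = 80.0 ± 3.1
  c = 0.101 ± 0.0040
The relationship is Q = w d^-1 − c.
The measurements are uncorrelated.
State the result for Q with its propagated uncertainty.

Let p = w·d^-1 = 0.469. δp/p = √((1·δw/w)² + (-1·δd/d)²) = √(0.00728 + 0.00150) = 0.0937, so δp = 0.0439.
Q = p − c: δQ = √(δp² + δc²) = √(0.00193 + 1.6e-05) = 0.0441
Q = 0.368.

0.368 ± 0.0441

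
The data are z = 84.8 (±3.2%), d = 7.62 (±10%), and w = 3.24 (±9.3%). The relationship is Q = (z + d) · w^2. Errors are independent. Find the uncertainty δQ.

Let u = z + d = 92.4. δu = √(δz² + δd²) = √(7.36 + 0.581) = 2.82, so δu/u = 0.0305.
Q is then a monomial in u, w:
δQ/Q = √((δu/u)² + (2·δw/w)²) = √(0.000930 + 0.0346) = 0.188
Q = 970, so δQ = 0.188 × 970 = 183.

183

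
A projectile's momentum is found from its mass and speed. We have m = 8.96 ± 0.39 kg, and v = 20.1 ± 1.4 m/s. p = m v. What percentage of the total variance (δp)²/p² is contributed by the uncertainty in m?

28.1%

(δp/p)² = (1·δm/m)² + (1·δv/v)²
  m term: (1×0.0435)² = 0.00189
  v term: (1×0.0697)² = 0.00485
Total = 0.00675. Share from m = 0.00189/0.00675 = 0.281.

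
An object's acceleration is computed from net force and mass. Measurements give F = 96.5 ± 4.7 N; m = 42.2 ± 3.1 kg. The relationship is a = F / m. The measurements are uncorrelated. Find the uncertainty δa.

0.202 m/s^2

Each factor contributes (exponent × relative error)² to (δa/a)²:
  (1·δF/F)² = (1×0.0487)² = 0.00237;  (-1·δm/m)² = (-1×0.0735)² = 0.00540
δa/a = √(0.00777) = 0.0881
a = 2.29 m/s^2, so δa = 0.0881 × 2.29 = 0.202 m/s^2.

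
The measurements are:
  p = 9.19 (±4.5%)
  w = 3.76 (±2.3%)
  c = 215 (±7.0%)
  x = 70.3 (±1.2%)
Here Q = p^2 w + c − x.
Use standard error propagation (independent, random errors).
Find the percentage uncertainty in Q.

7.17%

Let h = p^2·w = 318. δh/h = √((2·δp/p)² + (1·δw/w)²) = √(0.00810 + 0.000529) = 0.0929, so δh = 29.5.
Q = h + c − x: δQ = √(δh² + δc² + δx²) = √(870 + 227 + 0.712) = 33.1
Q = 462, so δQ/Q = 33.1/462 = 0.0717.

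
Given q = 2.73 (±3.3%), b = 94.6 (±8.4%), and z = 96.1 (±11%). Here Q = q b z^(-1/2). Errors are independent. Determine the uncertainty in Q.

For a monomial Q ∝ q, b, z^(-1/2), fractional errors add in quadrature:
  (1·δq/q)² = (1×0.0330)² = 0.00109;  (1·δb/b)² = (1×0.0840)² = 0.00706;  (−½·δz/z)² = (-0.5×0.110)² = 0.00302
δQ/Q = √(0.0112) = 0.106
Q = 26.3, so δQ = 0.106 × 26.3 = 2.78.

2.78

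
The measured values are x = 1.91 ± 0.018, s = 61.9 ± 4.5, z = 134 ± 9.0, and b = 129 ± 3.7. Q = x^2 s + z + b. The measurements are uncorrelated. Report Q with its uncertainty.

Let p = x^2·s = 226. δp/p = √((2·δx/x)² + (1·δs/s)²) = √(0.000355 + 0.00528) = 0.0751, so δp = 17.0.
Q = p + z + b: δQ = √(δp² + δz² + δb²) = √(288 + 81.0 + 13.7) = 19.6
Q = 489.

489 ± 19.6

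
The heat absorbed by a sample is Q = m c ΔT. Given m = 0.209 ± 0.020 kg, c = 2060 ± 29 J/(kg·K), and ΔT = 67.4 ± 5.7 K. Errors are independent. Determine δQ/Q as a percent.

12.8%

Relative error in a monomial: (δQ/Q)² = Σ (nᵢ · δxᵢ/xᵢ)².
  (1·δm/m)² = (1×0.0957)² = 0.00916;  (1·δc/c)² = (1×0.0141)² = 0.000198;  (1·δΔT/ΔT)² = (1×0.0846)² = 0.00715
δQ/Q = √(0.0165) = 0.128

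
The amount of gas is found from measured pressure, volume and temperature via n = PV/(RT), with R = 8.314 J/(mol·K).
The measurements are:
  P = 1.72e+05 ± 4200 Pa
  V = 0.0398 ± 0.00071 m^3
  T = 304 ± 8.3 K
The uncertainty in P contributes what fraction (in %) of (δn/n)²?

(δn/n)² = (1·δP/P)² + (1·δV/V)² + (-1·δT/T)²
  P term: (1×0.0244)² = 0.000596
  V term: (1×0.0178)² = 0.000318
  T term: (-1×0.0273)² = 0.000745
Total = 0.00166. Share from P = 0.000596/0.00166 = 0.359.

35.9%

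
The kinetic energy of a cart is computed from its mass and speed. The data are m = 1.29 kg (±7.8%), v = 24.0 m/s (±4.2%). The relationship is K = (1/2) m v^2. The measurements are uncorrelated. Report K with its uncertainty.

Each factor contributes (exponent × relative error)² to (δK/K)²:
  (1·δm/m)² = (1×0.0780)² = 0.00608;  (2·δv/v)² = (2×0.0420)² = 0.00706
δK/K = √(0.0131) = 0.115
K = 372 J, so δK = 0.115 × 372 = 42.6 J.

372 ± 42.6 J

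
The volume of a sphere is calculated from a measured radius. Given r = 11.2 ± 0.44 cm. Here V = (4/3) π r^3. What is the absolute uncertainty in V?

694 cm^3

For a monomial V ∝ r^3, fractional errors add in quadrature:
  (3·δr/r)² = (3×0.0393)² = 0.0139
δV/V = √(0.0139) = 0.118
V = 5880 cm^3, so δV = 0.118 × 5880 = 694 cm^3.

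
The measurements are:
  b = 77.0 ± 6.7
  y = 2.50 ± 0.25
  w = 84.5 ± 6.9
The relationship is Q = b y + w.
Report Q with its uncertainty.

Let p = b·y = 192. δp/p = √((1·δb/b)² + (1·δy/y)²) = √(0.00757 + 0.0100) = 0.133, so δp = 25.5.
Q = p + w: δQ = √(δp² + δw²) = √(651 + 47.6) = 26.4
Q = 277.

277 ± 26.4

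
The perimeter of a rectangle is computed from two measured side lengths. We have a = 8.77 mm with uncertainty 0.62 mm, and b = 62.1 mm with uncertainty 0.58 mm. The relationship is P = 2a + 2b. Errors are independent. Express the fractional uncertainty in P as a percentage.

1.20%

Absolute uncertainties add in quadrature for a linear combination:
  (2·δa)² = 1.54;  (2·δb)² = 1.35
δP = √(2.88) = 1.70 mm
P = 142 mm, so δP/P = 1.70/142 = 0.0120.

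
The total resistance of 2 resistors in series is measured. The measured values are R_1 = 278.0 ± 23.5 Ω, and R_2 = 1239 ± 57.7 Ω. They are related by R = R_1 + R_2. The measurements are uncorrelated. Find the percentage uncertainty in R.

For a sum/difference, combine absolute errors in quadrature:
  (δR_1)² = 552;  (δR_2)² = 3330
δR = √(3880) = 62.3 Ω
R = 1517 Ω, so δR/R = 62.3/1517 = 0.0411.

4.11%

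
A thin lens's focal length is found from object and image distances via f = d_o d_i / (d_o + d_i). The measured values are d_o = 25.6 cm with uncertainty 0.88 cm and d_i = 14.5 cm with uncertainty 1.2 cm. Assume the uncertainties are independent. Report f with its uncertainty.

∂f/∂d_o = (d_i/(d_o+d_i))² = 0.131;  ∂f/∂d_i = (d_o/(d_o+d_i))² = 0.408
δf = √((∂f/∂d_o · δd_o)² + (∂f/∂d_i · δd_i)²) = √(0.0132 + 0.239) = 0.502 cm
f = 9.26 cm.

9.26 ± 0.502 cm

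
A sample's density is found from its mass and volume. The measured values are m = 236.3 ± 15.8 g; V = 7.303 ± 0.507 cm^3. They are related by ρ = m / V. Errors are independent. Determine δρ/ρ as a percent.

Products/powers → add relative errors in quadrature, weighted by exponent:
  (1·δm/m)² = (1×0.0669)² = 0.00447;  (-1·δV/V)² = (-1×0.0694)² = 0.00482
δρ/ρ = √(0.00929) = 0.0964

9.64%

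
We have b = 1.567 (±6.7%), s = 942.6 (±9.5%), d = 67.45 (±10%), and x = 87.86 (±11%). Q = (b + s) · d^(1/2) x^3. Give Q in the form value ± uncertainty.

Let u = b + s = 944.2. δu = √(δb² + δs²) = √(0.0110 + 8020) = 89.5, so δu/u = 0.0948.
Q is then a monomial in u, d, x:
δQ/Q = √((δu/u)² + (½·δd/d)² + (3·δx/x)²) = √(0.00900 + 0.00250 + 0.109) = 0.347
Q = 5.259e+09, so δQ = 0.347 × 5.259e+09 = 1.82e+09.

(5.259 ± 1.82) × 10^9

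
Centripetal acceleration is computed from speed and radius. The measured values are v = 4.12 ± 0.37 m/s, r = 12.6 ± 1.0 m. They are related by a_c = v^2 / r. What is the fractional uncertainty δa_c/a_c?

For a monomial a_c ∝ v^2, r^-1, fractional errors add in quadrature:
  (2·δv/v)² = (2×0.0898)² = 0.0323;  (-1·δr/r)² = (-1×0.0794)² = 0.00630
δa_c/a_c = √(0.0386) = 0.196

0.196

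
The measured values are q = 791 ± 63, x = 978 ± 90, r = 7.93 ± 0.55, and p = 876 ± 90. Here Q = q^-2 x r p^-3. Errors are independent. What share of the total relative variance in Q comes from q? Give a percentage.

19.0%

(δQ/Q)² = (-2·δq/q)² + (1·δx/x)² + (1·δr/r)² + (-3·δp/p)²
  q term: (-2×0.0796)² = 0.0254
  x term: (1×0.0920)² = 0.00847
  r term: (1×0.0694)² = 0.00481
  p term: (-3×0.103)² = 0.0950
Total = 0.134. Share from q = 0.0254/0.134 = 0.190.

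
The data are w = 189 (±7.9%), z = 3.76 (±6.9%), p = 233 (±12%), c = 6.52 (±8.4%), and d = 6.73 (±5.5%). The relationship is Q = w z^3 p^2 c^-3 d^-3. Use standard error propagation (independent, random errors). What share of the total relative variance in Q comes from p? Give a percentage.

29.2%

(δQ/Q)² = (1·δw/w)² + (3·δz/z)² + (2·δp/p)² + (-3·δc/c)² + (-3·δd/d)²
  w term: (1×0.0790)² = 0.00624
  z term: (3×0.0690)² = 0.0428
  p term: (2×0.120)² = 0.0576
  c term: (-3×0.0840)² = 0.0635
  d term: (-3×0.0550)² = 0.0272
Total = 0.197. Share from p = 0.0576/0.197 = 0.292.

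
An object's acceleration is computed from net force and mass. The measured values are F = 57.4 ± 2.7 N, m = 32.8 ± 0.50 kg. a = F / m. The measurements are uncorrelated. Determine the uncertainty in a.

0.0865 m/s^2

Relative error in a monomial: (δa/a)² = Σ (nᵢ · δxᵢ/xᵢ)².
  (1·δF/F)² = (1×0.0470)² = 0.00221;  (-1·δm/m)² = (-1×0.0152)² = 0.000232
δa/a = √(0.00244) = 0.0494
a = 1.75 m/s^2, so δa = 0.0494 × 1.75 = 0.0865 m/s^2.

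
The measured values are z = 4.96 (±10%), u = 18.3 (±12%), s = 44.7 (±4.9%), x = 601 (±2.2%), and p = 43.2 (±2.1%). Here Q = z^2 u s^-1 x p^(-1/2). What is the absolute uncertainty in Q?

Q is a product of powers, so relative uncertainties combine in quadrature:
  (2·δz/z)² = (2×0.100)² = 0.0400;  (1·δu/u)² = (1×0.120)² = 0.0144;  (-1·δs/s)² = (-1×0.0490)² = 0.00240;  (1·δx/x)² = (1×0.0220)² = 0.000484;  (−½·δp/p)² = (-0.5×0.0210)² = 0.000110
δQ/Q = √(0.0574) = 0.240
Q = 921, so δQ = 0.240 × 921 = 221.

221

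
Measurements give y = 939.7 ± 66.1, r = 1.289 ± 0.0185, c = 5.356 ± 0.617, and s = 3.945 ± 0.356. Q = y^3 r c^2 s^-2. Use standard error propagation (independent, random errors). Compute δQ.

For a monomial Q ∝ y^3, r, c^2, s^-2, fractional errors add in quadrature:
  (3·δy/y)² = (3×0.0703)² = 0.0445;  (1·δr/r)² = (1×0.0144)² = 0.000206;  (2·δc/c)² = (2×0.115)² = 0.0531;  (-2·δs/s)² = (-2×0.0902)² = 0.0326
δQ/Q = √(0.130) = 0.361
Q = 1.972e+09, so δQ = 0.361 × 1.972e+09 = 7.12e+08.

7.12e+08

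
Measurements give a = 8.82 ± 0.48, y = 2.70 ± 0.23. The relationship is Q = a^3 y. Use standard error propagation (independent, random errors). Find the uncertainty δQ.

Relative error in a monomial: (δQ/Q)² = Σ (nᵢ · δxᵢ/xᵢ)².
  (3·δa/a)² = (3×0.0544)² = 0.0267;  (1·δy/y)² = (1×0.0852)² = 0.00726
δQ/Q = √(0.0339) = 0.184
Q = 1850, so δQ = 0.184 × 1850 = 341.

341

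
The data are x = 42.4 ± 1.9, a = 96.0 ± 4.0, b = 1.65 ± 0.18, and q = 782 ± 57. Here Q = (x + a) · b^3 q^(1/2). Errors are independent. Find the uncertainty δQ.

5750

Let u = x + a = 138. δu = √(δx² + δa²) = √(3.61 + 16.0) = 4.43, so δu/u = 0.0320.
Q is then a monomial in u, b, q:
δQ/Q = √((δu/u)² + (3·δb/b)² + (½·δq/q)²) = √(0.00102 + 0.107 + 0.00133) = 0.331
Q = 17400, so δQ = 0.331 × 17400 = 5750.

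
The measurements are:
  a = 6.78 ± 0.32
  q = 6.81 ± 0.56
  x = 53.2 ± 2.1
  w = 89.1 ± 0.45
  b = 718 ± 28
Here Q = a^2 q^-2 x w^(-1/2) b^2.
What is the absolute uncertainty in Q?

6.01e+05

For a monomial Q ∝ a^2, q^-2, x, w^(-1/2), b^2, fractional errors add in quadrature:
  (2·δa/a)² = (2×0.0472)² = 0.00891;  (-2·δq/q)² = (-2×0.0822)² = 0.0270;  (1·δx/x)² = (1×0.0395)² = 0.00156;  (−½·δw/w)² = (-0.5×0.00505)² = 6.38e-06;  (2·δb/b)² = (2×0.0390)² = 0.00608
δQ/Q = √(0.0436) = 0.209
Q = 2.88e+06, so δQ = 0.209 × 2.88e+06 = 6.01e+05.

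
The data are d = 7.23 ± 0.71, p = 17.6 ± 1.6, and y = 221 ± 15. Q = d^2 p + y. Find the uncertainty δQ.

200

Let w = d^2·p = 920. δw/w = √((2·δd/d)² + (1·δp/p)²) = √(0.0386 + 0.00826) = 0.216, so δw = 199.
Q = w + y: δQ = √(δw² + δy²) = √(39600 + 225) = 200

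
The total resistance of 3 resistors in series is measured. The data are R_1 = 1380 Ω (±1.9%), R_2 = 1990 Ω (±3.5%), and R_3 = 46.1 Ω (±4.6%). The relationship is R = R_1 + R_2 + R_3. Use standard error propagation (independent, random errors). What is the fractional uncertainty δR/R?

Absolute uncertainties add in quadrature for a linear combination:
  (δR_1)² = 687;  (δR_2)² = 4850;  (δR_3)² = 4.50
δR = √(5540) = 74.5 Ω
R = 3420 Ω, so δR/R = 74.5/3420 = 0.0218.

0.0218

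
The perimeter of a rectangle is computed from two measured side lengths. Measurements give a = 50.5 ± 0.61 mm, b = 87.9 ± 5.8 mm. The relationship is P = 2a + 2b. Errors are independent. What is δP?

11.7 mm

Absolute uncertainties add in quadrature for a linear combination:
  (2·δa)² = 1.49;  (2·δb)² = 135
δP = √(136) = 11.7 mm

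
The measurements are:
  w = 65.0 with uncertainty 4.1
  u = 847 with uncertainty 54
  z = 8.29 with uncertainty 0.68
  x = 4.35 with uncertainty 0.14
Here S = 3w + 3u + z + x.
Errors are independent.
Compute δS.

162

Absolute uncertainties add in quadrature for a linear combination:
  (3·δw)² = 151;  (3·δu)² = 26200;  (δz)² = 0.462;  (δx)² = 0.0196
δS = √(26400) = 162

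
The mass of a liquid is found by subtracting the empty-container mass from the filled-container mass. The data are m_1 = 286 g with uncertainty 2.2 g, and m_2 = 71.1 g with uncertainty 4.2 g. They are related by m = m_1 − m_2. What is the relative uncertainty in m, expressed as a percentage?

m is a linear combination, so absolute uncertainties add in quadrature:
  (δm_1)² = 4.84;  (δm_2)² = 17.6
δm = √(22.5) = 4.74 g
m = 215 g, so δm/m = 4.74/215 = 0.0221.

2.21%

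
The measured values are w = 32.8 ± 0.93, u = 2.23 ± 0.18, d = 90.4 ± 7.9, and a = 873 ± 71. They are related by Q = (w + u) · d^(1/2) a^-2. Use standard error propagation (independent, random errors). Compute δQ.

Let h = w + u = 35.0. δh = √(δw² + δu²) = √(0.865 + 0.0324) = 0.947, so δh/h = 0.0270.
Q is then a monomial in h, d, a:
δQ/Q = √((δh/h)² + (½·δd/d)² + (-2·δa/a)²) = √(0.000731 + 0.00191 + 0.0265) = 0.171
Q = 0.000437, so δQ = 0.171 × 0.000437 = 7.45e-05.

7.45e-05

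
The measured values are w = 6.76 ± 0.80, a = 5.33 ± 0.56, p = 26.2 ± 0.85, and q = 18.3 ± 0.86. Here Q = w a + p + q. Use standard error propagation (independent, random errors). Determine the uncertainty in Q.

Let h = w·a = 36.0. δh/h = √((1·δw/w)² + (1·δa/a)²) = √(0.0140 + 0.0110) = 0.158, so δh = 5.70.
Q = h + p + q: δQ = √(δh² + δp² + δq²) = √(32.5 + 0.722 + 0.740) = 5.83

5.83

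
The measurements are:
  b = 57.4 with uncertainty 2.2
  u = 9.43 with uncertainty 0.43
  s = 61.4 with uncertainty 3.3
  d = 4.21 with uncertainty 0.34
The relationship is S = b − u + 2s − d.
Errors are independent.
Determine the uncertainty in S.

6.98

Absolute uncertainties add in quadrature for a linear combination:
  (δb)² = 4.84;  (δu)² = 0.185;  (2·δs)² = 43.6;  (δd)² = 0.116
δS = √(48.7) = 6.98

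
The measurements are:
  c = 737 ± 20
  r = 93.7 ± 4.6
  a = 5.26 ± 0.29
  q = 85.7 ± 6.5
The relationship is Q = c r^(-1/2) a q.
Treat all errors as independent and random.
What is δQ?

3450

For a monomial Q ∝ c, r^(-1/2), a, q, fractional errors add in quadrature:
  (1·δc/c)² = (1×0.0271)² = 0.000736;  (−½·δr/r)² = (-0.5×0.0491)² = 0.000603;  (1·δa/a)² = (1×0.0551)² = 0.00304;  (1·δq/q)² = (1×0.0758)² = 0.00575
δQ/Q = √(0.0101) = 0.101
Q = 34300, so δQ = 0.101 × 34300 = 3450.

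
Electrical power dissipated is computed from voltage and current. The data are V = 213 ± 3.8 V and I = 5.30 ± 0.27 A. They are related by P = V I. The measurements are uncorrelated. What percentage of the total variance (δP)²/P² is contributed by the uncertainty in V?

10.9%

(δP/P)² = (1·δV/V)² + (1·δI/I)²
  V term: (1×0.0178)² = 0.000318
  I term: (1×0.0509)² = 0.00260
Total = 0.00291. Share from V = 0.000318/0.00291 = 0.109.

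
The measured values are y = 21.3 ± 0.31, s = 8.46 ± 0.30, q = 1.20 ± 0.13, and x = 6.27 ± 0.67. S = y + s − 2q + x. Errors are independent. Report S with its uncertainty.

S is a linear combination, so absolute uncertainties add in quadrature:
  (δy)² = 0.0961;  (δs)² = 0.0900;  (2·δq)² = 0.0676;  (δx)² = 0.449
δS = √(0.703) = 0.838
S = 33.6.

33.6 ± 0.838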